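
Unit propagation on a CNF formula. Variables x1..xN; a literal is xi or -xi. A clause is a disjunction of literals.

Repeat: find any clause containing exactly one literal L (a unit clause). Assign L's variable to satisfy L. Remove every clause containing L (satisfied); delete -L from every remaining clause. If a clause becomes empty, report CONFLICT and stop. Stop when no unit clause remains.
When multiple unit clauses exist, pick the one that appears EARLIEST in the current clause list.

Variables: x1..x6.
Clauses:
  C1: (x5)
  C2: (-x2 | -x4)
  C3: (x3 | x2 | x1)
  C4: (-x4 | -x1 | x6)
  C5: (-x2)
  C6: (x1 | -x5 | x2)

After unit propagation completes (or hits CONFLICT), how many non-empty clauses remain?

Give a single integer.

unit clause [5] forces x5=T; simplify:
  drop -5 from [1, -5, 2] -> [1, 2]
  satisfied 1 clause(s); 5 remain; assigned so far: [5]
unit clause [-2] forces x2=F; simplify:
  drop 2 from [3, 2, 1] -> [3, 1]
  drop 2 from [1, 2] -> [1]
  satisfied 2 clause(s); 3 remain; assigned so far: [2, 5]
unit clause [1] forces x1=T; simplify:
  drop -1 from [-4, -1, 6] -> [-4, 6]
  satisfied 2 clause(s); 1 remain; assigned so far: [1, 2, 5]

Answer: 1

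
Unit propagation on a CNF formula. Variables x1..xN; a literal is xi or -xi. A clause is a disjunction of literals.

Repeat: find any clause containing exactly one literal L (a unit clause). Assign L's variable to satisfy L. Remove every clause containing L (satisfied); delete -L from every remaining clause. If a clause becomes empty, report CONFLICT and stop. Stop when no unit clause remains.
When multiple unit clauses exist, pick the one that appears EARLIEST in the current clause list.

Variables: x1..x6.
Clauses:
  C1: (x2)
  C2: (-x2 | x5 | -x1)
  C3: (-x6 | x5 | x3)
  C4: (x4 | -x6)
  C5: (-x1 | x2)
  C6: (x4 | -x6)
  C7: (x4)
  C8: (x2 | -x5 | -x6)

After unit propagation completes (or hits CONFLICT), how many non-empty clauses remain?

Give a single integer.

unit clause [2] forces x2=T; simplify:
  drop -2 from [-2, 5, -1] -> [5, -1]
  satisfied 3 clause(s); 5 remain; assigned so far: [2]
unit clause [4] forces x4=T; simplify:
  satisfied 3 clause(s); 2 remain; assigned so far: [2, 4]

Answer: 2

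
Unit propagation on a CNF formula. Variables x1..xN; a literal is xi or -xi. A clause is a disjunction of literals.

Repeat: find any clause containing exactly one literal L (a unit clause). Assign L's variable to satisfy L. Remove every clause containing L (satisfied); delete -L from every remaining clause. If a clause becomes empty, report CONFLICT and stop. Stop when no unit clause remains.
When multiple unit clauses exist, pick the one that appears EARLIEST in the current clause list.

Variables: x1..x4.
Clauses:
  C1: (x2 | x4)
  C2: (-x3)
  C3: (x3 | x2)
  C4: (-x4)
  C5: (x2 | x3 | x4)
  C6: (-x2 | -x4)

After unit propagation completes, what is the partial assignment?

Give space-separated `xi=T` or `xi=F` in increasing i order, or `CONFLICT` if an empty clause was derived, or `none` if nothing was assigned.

Answer: x2=T x3=F x4=F

Derivation:
unit clause [-3] forces x3=F; simplify:
  drop 3 from [3, 2] -> [2]
  drop 3 from [2, 3, 4] -> [2, 4]
  satisfied 1 clause(s); 5 remain; assigned so far: [3]
unit clause [2] forces x2=T; simplify:
  drop -2 from [-2, -4] -> [-4]
  satisfied 3 clause(s); 2 remain; assigned so far: [2, 3]
unit clause [-4] forces x4=F; simplify:
  satisfied 2 clause(s); 0 remain; assigned so far: [2, 3, 4]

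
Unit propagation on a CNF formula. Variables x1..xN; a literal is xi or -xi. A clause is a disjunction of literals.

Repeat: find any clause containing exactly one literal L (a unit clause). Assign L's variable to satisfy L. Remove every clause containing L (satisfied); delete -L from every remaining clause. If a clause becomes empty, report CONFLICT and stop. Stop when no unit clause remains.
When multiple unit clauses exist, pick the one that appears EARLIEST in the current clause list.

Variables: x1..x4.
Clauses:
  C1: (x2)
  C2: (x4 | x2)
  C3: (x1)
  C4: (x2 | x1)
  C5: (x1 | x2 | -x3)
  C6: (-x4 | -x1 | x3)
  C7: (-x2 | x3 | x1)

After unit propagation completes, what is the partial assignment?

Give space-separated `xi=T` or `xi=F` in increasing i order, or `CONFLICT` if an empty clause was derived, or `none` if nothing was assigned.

Answer: x1=T x2=T

Derivation:
unit clause [2] forces x2=T; simplify:
  drop -2 from [-2, 3, 1] -> [3, 1]
  satisfied 4 clause(s); 3 remain; assigned so far: [2]
unit clause [1] forces x1=T; simplify:
  drop -1 from [-4, -1, 3] -> [-4, 3]
  satisfied 2 clause(s); 1 remain; assigned so far: [1, 2]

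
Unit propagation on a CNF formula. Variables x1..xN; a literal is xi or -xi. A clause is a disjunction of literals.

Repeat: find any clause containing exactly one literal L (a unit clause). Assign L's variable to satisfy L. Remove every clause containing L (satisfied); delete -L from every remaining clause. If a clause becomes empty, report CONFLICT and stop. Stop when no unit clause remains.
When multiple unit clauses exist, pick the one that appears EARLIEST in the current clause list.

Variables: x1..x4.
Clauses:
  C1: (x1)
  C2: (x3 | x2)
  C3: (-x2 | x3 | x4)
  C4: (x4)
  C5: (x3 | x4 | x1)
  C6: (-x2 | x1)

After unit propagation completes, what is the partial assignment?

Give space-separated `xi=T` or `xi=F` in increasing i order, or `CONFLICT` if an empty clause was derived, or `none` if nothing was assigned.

unit clause [1] forces x1=T; simplify:
  satisfied 3 clause(s); 3 remain; assigned so far: [1]
unit clause [4] forces x4=T; simplify:
  satisfied 2 clause(s); 1 remain; assigned so far: [1, 4]

Answer: x1=T x4=T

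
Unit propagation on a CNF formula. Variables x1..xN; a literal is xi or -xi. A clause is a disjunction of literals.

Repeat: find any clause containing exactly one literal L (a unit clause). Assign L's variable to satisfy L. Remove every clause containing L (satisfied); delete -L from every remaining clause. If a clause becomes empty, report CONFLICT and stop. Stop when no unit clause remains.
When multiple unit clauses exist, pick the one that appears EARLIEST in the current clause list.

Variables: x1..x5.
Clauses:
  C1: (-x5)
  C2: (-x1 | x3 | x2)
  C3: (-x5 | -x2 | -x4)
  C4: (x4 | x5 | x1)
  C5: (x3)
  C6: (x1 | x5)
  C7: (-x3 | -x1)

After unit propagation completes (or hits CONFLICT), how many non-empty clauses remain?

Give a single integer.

unit clause [-5] forces x5=F; simplify:
  drop 5 from [4, 5, 1] -> [4, 1]
  drop 5 from [1, 5] -> [1]
  satisfied 2 clause(s); 5 remain; assigned so far: [5]
unit clause [3] forces x3=T; simplify:
  drop -3 from [-3, -1] -> [-1]
  satisfied 2 clause(s); 3 remain; assigned so far: [3, 5]
unit clause [1] forces x1=T; simplify:
  drop -1 from [-1] -> [] (empty!)
  satisfied 2 clause(s); 1 remain; assigned so far: [1, 3, 5]
CONFLICT (empty clause)

Answer: 0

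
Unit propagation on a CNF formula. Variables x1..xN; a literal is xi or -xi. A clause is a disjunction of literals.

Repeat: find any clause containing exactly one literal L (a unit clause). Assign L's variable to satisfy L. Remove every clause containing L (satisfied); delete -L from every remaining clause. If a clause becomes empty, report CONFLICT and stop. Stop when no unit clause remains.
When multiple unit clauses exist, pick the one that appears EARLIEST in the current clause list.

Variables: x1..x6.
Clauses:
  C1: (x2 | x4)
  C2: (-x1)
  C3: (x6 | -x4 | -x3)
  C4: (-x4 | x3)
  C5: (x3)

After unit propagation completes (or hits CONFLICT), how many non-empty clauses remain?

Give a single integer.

Answer: 2

Derivation:
unit clause [-1] forces x1=F; simplify:
  satisfied 1 clause(s); 4 remain; assigned so far: [1]
unit clause [3] forces x3=T; simplify:
  drop -3 from [6, -4, -3] -> [6, -4]
  satisfied 2 clause(s); 2 remain; assigned so far: [1, 3]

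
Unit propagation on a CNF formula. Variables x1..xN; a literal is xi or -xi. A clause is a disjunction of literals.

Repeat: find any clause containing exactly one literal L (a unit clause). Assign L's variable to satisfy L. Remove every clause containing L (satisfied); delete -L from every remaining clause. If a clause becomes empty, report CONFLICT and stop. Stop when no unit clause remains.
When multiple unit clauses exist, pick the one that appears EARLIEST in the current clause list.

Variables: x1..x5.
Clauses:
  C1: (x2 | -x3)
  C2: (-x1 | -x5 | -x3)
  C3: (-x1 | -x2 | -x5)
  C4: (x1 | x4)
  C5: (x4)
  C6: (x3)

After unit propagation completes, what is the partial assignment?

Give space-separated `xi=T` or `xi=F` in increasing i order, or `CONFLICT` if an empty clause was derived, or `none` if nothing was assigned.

Answer: x2=T x3=T x4=T

Derivation:
unit clause [4] forces x4=T; simplify:
  satisfied 2 clause(s); 4 remain; assigned so far: [4]
unit clause [3] forces x3=T; simplify:
  drop -3 from [2, -3] -> [2]
  drop -3 from [-1, -5, -3] -> [-1, -5]
  satisfied 1 clause(s); 3 remain; assigned so far: [3, 4]
unit clause [2] forces x2=T; simplify:
  drop -2 from [-1, -2, -5] -> [-1, -5]
  satisfied 1 clause(s); 2 remain; assigned so far: [2, 3, 4]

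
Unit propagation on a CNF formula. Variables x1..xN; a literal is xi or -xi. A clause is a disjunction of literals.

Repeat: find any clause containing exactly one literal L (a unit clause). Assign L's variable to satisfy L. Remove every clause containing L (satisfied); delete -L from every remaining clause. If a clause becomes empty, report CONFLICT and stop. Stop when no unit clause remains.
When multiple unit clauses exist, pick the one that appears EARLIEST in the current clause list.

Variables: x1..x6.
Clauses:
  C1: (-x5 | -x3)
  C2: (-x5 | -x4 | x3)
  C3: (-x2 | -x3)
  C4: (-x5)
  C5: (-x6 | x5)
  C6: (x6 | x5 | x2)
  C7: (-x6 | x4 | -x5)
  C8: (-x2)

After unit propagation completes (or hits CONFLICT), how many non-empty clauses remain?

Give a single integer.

unit clause [-5] forces x5=F; simplify:
  drop 5 from [-6, 5] -> [-6]
  drop 5 from [6, 5, 2] -> [6, 2]
  satisfied 4 clause(s); 4 remain; assigned so far: [5]
unit clause [-6] forces x6=F; simplify:
  drop 6 from [6, 2] -> [2]
  satisfied 1 clause(s); 3 remain; assigned so far: [5, 6]
unit clause [2] forces x2=T; simplify:
  drop -2 from [-2, -3] -> [-3]
  drop -2 from [-2] -> [] (empty!)
  satisfied 1 clause(s); 2 remain; assigned so far: [2, 5, 6]
CONFLICT (empty clause)

Answer: 1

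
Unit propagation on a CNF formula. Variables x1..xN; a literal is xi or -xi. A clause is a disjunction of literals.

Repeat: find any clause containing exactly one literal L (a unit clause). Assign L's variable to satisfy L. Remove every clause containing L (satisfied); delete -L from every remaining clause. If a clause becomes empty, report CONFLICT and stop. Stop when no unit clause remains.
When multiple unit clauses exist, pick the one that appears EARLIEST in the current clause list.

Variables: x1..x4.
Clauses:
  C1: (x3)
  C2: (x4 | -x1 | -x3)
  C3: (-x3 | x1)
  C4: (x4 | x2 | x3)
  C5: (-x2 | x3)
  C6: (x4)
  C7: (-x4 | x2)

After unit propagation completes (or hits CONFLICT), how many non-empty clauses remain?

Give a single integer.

Answer: 0

Derivation:
unit clause [3] forces x3=T; simplify:
  drop -3 from [4, -1, -3] -> [4, -1]
  drop -3 from [-3, 1] -> [1]
  satisfied 3 clause(s); 4 remain; assigned so far: [3]
unit clause [1] forces x1=T; simplify:
  drop -1 from [4, -1] -> [4]
  satisfied 1 clause(s); 3 remain; assigned so far: [1, 3]
unit clause [4] forces x4=T; simplify:
  drop -4 from [-4, 2] -> [2]
  satisfied 2 clause(s); 1 remain; assigned so far: [1, 3, 4]
unit clause [2] forces x2=T; simplify:
  satisfied 1 clause(s); 0 remain; assigned so far: [1, 2, 3, 4]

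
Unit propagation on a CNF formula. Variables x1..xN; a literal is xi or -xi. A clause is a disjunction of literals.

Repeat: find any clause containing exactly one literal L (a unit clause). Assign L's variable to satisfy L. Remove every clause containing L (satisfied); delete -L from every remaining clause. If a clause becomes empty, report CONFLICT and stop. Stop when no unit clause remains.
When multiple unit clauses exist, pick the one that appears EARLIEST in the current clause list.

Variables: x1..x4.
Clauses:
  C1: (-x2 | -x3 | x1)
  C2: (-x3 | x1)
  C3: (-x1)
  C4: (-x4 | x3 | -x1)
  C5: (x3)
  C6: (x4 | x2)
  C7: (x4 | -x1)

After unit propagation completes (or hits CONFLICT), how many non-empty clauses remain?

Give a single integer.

Answer: 1

Derivation:
unit clause [-1] forces x1=F; simplify:
  drop 1 from [-2, -3, 1] -> [-2, -3]
  drop 1 from [-3, 1] -> [-3]
  satisfied 3 clause(s); 4 remain; assigned so far: [1]
unit clause [-3] forces x3=F; simplify:
  drop 3 from [3] -> [] (empty!)
  satisfied 2 clause(s); 2 remain; assigned so far: [1, 3]
CONFLICT (empty clause)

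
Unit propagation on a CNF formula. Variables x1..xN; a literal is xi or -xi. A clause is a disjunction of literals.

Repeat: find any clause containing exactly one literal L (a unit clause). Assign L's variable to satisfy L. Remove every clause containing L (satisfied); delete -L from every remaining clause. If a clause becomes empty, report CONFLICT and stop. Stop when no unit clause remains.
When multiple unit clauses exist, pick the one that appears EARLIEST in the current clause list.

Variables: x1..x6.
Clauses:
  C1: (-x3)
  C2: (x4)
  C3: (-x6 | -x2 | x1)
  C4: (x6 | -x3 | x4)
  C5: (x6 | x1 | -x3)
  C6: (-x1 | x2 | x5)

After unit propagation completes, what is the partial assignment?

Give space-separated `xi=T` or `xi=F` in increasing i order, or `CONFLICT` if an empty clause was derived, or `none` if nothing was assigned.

Answer: x3=F x4=T

Derivation:
unit clause [-3] forces x3=F; simplify:
  satisfied 3 clause(s); 3 remain; assigned so far: [3]
unit clause [4] forces x4=T; simplify:
  satisfied 1 clause(s); 2 remain; assigned so far: [3, 4]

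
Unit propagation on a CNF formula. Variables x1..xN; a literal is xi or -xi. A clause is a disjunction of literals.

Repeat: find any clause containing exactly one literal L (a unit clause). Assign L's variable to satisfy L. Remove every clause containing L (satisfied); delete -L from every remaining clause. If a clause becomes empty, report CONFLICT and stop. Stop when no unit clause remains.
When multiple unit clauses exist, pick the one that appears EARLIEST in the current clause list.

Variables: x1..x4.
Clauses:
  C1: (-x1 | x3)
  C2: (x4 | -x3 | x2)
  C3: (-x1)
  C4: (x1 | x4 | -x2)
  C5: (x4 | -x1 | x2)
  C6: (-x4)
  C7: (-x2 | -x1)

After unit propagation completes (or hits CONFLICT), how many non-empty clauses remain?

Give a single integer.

unit clause [-1] forces x1=F; simplify:
  drop 1 from [1, 4, -2] -> [4, -2]
  satisfied 4 clause(s); 3 remain; assigned so far: [1]
unit clause [-4] forces x4=F; simplify:
  drop 4 from [4, -3, 2] -> [-3, 2]
  drop 4 from [4, -2] -> [-2]
  satisfied 1 clause(s); 2 remain; assigned so far: [1, 4]
unit clause [-2] forces x2=F; simplify:
  drop 2 from [-3, 2] -> [-3]
  satisfied 1 clause(s); 1 remain; assigned so far: [1, 2, 4]
unit clause [-3] forces x3=F; simplify:
  satisfied 1 clause(s); 0 remain; assigned so far: [1, 2, 3, 4]

Answer: 0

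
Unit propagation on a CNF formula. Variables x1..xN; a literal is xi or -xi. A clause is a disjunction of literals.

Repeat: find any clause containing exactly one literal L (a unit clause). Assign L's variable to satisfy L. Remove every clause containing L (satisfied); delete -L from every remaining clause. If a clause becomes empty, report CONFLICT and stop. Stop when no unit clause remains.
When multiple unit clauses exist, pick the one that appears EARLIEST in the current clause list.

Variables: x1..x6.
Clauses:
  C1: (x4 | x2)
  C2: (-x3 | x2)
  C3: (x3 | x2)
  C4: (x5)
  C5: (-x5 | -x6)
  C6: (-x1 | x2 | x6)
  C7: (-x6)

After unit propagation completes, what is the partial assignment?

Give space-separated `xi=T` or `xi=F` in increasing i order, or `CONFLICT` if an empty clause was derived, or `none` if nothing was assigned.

Answer: x5=T x6=F

Derivation:
unit clause [5] forces x5=T; simplify:
  drop -5 from [-5, -6] -> [-6]
  satisfied 1 clause(s); 6 remain; assigned so far: [5]
unit clause [-6] forces x6=F; simplify:
  drop 6 from [-1, 2, 6] -> [-1, 2]
  satisfied 2 clause(s); 4 remain; assigned so far: [5, 6]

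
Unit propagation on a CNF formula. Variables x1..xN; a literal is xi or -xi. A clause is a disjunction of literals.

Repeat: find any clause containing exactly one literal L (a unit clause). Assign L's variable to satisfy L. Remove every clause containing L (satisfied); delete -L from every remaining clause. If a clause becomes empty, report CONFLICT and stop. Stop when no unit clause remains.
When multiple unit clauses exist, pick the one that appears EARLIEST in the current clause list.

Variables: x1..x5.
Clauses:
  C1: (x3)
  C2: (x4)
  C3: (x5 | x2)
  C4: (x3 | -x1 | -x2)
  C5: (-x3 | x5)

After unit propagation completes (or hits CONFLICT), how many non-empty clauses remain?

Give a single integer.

unit clause [3] forces x3=T; simplify:
  drop -3 from [-3, 5] -> [5]
  satisfied 2 clause(s); 3 remain; assigned so far: [3]
unit clause [4] forces x4=T; simplify:
  satisfied 1 clause(s); 2 remain; assigned so far: [3, 4]
unit clause [5] forces x5=T; simplify:
  satisfied 2 clause(s); 0 remain; assigned so far: [3, 4, 5]

Answer: 0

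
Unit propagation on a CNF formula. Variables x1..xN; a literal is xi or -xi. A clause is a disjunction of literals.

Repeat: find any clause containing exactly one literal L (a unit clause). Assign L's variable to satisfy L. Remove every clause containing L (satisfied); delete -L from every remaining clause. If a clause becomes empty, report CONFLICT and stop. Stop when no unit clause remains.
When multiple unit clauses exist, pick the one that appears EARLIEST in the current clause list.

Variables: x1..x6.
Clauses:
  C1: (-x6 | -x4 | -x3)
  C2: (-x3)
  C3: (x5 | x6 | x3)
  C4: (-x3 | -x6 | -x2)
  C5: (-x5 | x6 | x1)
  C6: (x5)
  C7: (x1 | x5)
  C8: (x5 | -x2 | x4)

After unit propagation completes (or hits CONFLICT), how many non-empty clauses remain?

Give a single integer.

unit clause [-3] forces x3=F; simplify:
  drop 3 from [5, 6, 3] -> [5, 6]
  satisfied 3 clause(s); 5 remain; assigned so far: [3]
unit clause [5] forces x5=T; simplify:
  drop -5 from [-5, 6, 1] -> [6, 1]
  satisfied 4 clause(s); 1 remain; assigned so far: [3, 5]

Answer: 1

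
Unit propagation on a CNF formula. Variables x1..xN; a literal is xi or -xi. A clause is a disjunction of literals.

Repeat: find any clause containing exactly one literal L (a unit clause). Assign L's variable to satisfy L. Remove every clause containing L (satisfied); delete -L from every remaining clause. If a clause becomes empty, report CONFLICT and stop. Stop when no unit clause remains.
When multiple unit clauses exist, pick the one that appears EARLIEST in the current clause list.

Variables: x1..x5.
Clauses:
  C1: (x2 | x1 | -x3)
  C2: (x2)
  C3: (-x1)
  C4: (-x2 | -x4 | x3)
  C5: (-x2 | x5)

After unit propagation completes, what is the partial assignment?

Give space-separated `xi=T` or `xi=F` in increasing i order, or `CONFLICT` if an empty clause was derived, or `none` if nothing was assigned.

unit clause [2] forces x2=T; simplify:
  drop -2 from [-2, -4, 3] -> [-4, 3]
  drop -2 from [-2, 5] -> [5]
  satisfied 2 clause(s); 3 remain; assigned so far: [2]
unit clause [-1] forces x1=F; simplify:
  satisfied 1 clause(s); 2 remain; assigned so far: [1, 2]
unit clause [5] forces x5=T; simplify:
  satisfied 1 clause(s); 1 remain; assigned so far: [1, 2, 5]

Answer: x1=F x2=T x5=T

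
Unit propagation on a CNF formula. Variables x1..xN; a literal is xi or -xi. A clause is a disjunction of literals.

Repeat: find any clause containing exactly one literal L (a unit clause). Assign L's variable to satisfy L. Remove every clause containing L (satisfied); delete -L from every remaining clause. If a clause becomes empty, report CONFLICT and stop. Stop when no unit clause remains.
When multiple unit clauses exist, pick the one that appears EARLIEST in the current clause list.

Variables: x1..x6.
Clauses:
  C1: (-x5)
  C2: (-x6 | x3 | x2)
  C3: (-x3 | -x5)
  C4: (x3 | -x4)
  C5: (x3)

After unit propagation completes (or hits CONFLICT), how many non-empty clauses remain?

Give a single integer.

unit clause [-5] forces x5=F; simplify:
  satisfied 2 clause(s); 3 remain; assigned so far: [5]
unit clause [3] forces x3=T; simplify:
  satisfied 3 clause(s); 0 remain; assigned so far: [3, 5]

Answer: 0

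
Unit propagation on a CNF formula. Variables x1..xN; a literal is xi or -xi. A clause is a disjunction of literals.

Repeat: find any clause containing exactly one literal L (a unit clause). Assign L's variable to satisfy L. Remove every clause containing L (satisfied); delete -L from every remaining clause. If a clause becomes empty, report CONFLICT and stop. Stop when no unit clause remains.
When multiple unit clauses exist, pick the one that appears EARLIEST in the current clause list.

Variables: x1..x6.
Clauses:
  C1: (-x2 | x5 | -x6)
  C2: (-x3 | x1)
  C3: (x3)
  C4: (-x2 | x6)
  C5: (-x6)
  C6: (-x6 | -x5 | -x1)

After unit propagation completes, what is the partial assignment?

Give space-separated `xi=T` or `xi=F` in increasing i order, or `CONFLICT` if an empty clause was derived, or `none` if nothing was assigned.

Answer: x1=T x2=F x3=T x6=F

Derivation:
unit clause [3] forces x3=T; simplify:
  drop -3 from [-3, 1] -> [1]
  satisfied 1 clause(s); 5 remain; assigned so far: [3]
unit clause [1] forces x1=T; simplify:
  drop -1 from [-6, -5, -1] -> [-6, -5]
  satisfied 1 clause(s); 4 remain; assigned so far: [1, 3]
unit clause [-6] forces x6=F; simplify:
  drop 6 from [-2, 6] -> [-2]
  satisfied 3 clause(s); 1 remain; assigned so far: [1, 3, 6]
unit clause [-2] forces x2=F; simplify:
  satisfied 1 clause(s); 0 remain; assigned so far: [1, 2, 3, 6]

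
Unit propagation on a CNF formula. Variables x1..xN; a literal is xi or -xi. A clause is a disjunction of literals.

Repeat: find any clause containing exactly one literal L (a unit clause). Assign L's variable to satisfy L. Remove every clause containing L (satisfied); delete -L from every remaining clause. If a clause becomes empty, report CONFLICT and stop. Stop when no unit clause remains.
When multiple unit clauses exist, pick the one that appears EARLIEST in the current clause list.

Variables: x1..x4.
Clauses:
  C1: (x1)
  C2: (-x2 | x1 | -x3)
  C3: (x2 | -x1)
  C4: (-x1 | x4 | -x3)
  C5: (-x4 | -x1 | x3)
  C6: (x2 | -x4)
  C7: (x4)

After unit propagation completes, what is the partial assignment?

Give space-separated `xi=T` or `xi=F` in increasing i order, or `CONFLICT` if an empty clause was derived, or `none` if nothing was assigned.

Answer: x1=T x2=T x3=T x4=T

Derivation:
unit clause [1] forces x1=T; simplify:
  drop -1 from [2, -1] -> [2]
  drop -1 from [-1, 4, -3] -> [4, -3]
  drop -1 from [-4, -1, 3] -> [-4, 3]
  satisfied 2 clause(s); 5 remain; assigned so far: [1]
unit clause [2] forces x2=T; simplify:
  satisfied 2 clause(s); 3 remain; assigned so far: [1, 2]
unit clause [4] forces x4=T; simplify:
  drop -4 from [-4, 3] -> [3]
  satisfied 2 clause(s); 1 remain; assigned so far: [1, 2, 4]
unit clause [3] forces x3=T; simplify:
  satisfied 1 clause(s); 0 remain; assigned so far: [1, 2, 3, 4]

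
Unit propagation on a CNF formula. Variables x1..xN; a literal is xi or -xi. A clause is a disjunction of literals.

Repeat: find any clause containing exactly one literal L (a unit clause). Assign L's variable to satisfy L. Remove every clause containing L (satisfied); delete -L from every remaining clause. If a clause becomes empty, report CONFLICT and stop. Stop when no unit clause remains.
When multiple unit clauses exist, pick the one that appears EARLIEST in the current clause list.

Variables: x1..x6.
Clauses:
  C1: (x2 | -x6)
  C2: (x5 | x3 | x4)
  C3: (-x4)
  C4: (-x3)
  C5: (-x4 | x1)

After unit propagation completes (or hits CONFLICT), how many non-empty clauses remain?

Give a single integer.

Answer: 1

Derivation:
unit clause [-4] forces x4=F; simplify:
  drop 4 from [5, 3, 4] -> [5, 3]
  satisfied 2 clause(s); 3 remain; assigned so far: [4]
unit clause [-3] forces x3=F; simplify:
  drop 3 from [5, 3] -> [5]
  satisfied 1 clause(s); 2 remain; assigned so far: [3, 4]
unit clause [5] forces x5=T; simplify:
  satisfied 1 clause(s); 1 remain; assigned so far: [3, 4, 5]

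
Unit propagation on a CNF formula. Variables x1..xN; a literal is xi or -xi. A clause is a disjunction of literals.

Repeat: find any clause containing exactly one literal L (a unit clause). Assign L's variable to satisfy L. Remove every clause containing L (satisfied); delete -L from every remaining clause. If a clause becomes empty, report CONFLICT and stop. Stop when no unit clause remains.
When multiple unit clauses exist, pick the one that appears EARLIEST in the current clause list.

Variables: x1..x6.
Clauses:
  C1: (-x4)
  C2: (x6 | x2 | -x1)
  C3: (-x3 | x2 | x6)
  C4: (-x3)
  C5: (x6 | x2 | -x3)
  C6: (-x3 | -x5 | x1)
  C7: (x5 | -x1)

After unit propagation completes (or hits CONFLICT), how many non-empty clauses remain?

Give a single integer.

unit clause [-4] forces x4=F; simplify:
  satisfied 1 clause(s); 6 remain; assigned so far: [4]
unit clause [-3] forces x3=F; simplify:
  satisfied 4 clause(s); 2 remain; assigned so far: [3, 4]

Answer: 2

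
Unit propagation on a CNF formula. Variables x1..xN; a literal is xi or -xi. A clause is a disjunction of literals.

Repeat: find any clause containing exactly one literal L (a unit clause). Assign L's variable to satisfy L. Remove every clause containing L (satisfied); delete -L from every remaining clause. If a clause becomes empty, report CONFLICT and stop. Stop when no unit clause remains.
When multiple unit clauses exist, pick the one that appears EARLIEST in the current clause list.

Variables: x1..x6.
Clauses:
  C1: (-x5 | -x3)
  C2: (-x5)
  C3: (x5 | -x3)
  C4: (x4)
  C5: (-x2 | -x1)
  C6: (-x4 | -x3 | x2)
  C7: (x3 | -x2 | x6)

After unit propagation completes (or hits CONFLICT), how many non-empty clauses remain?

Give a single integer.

Answer: 2

Derivation:
unit clause [-5] forces x5=F; simplify:
  drop 5 from [5, -3] -> [-3]
  satisfied 2 clause(s); 5 remain; assigned so far: [5]
unit clause [-3] forces x3=F; simplify:
  drop 3 from [3, -2, 6] -> [-2, 6]
  satisfied 2 clause(s); 3 remain; assigned so far: [3, 5]
unit clause [4] forces x4=T; simplify:
  satisfied 1 clause(s); 2 remain; assigned so far: [3, 4, 5]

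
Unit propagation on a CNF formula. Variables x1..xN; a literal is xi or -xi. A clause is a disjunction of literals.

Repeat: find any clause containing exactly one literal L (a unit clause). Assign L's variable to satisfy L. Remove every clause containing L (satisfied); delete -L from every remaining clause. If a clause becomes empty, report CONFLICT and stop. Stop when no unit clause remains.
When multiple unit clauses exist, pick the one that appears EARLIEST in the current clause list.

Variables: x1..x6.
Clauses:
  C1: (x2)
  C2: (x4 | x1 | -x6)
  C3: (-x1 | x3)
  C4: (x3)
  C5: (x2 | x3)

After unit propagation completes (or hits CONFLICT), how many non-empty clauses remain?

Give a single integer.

Answer: 1

Derivation:
unit clause [2] forces x2=T; simplify:
  satisfied 2 clause(s); 3 remain; assigned so far: [2]
unit clause [3] forces x3=T; simplify:
  satisfied 2 clause(s); 1 remain; assigned so far: [2, 3]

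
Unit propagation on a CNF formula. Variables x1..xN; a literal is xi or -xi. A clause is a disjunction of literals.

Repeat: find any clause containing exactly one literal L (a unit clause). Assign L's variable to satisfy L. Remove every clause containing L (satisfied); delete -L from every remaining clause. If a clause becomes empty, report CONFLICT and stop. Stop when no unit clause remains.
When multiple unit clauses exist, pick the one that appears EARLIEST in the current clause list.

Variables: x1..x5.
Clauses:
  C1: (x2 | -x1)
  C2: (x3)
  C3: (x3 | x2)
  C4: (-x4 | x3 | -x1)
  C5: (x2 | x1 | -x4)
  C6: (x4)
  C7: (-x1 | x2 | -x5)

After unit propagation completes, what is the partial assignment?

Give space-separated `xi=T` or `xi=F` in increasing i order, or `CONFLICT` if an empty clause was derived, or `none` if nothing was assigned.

Answer: x3=T x4=T

Derivation:
unit clause [3] forces x3=T; simplify:
  satisfied 3 clause(s); 4 remain; assigned so far: [3]
unit clause [4] forces x4=T; simplify:
  drop -4 from [2, 1, -4] -> [2, 1]
  satisfied 1 clause(s); 3 remain; assigned so far: [3, 4]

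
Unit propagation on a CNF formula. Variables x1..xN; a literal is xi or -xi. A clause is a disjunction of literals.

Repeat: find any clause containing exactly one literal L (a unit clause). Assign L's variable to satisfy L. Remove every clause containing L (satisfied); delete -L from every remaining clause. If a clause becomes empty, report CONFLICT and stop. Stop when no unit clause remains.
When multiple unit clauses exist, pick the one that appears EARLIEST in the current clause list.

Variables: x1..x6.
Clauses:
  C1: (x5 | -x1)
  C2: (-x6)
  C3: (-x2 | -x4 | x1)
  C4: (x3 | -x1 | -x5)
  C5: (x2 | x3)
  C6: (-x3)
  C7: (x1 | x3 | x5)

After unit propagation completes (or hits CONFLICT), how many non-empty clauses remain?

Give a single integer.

Answer: 4

Derivation:
unit clause [-6] forces x6=F; simplify:
  satisfied 1 clause(s); 6 remain; assigned so far: [6]
unit clause [-3] forces x3=F; simplify:
  drop 3 from [3, -1, -5] -> [-1, -5]
  drop 3 from [2, 3] -> [2]
  drop 3 from [1, 3, 5] -> [1, 5]
  satisfied 1 clause(s); 5 remain; assigned so far: [3, 6]
unit clause [2] forces x2=T; simplify:
  drop -2 from [-2, -4, 1] -> [-4, 1]
  satisfied 1 clause(s); 4 remain; assigned so far: [2, 3, 6]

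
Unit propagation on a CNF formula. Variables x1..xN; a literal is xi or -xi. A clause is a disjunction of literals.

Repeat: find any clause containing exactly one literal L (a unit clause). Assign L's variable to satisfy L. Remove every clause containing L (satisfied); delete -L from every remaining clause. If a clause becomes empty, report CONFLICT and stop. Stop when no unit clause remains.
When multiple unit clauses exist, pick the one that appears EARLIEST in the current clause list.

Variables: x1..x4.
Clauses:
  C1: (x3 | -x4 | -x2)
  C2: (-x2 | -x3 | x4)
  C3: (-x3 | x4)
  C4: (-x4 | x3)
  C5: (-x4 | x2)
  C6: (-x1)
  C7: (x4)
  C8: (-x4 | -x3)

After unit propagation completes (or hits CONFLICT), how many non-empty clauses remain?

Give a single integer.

Answer: 1

Derivation:
unit clause [-1] forces x1=F; simplify:
  satisfied 1 clause(s); 7 remain; assigned so far: [1]
unit clause [4] forces x4=T; simplify:
  drop -4 from [3, -4, -2] -> [3, -2]
  drop -4 from [-4, 3] -> [3]
  drop -4 from [-4, 2] -> [2]
  drop -4 from [-4, -3] -> [-3]
  satisfied 3 clause(s); 4 remain; assigned so far: [1, 4]
unit clause [3] forces x3=T; simplify:
  drop -3 from [-3] -> [] (empty!)
  satisfied 2 clause(s); 2 remain; assigned so far: [1, 3, 4]
CONFLICT (empty clause)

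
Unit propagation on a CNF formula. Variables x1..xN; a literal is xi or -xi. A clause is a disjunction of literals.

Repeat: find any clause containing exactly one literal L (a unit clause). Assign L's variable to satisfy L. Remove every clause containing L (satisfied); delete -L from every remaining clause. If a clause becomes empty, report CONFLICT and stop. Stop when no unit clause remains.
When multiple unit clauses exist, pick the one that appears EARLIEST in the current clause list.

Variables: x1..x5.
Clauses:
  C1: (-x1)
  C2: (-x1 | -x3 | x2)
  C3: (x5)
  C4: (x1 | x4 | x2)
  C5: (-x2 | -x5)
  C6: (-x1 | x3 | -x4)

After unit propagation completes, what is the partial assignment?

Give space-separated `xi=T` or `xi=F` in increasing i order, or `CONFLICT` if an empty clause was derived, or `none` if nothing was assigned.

Answer: x1=F x2=F x4=T x5=T

Derivation:
unit clause [-1] forces x1=F; simplify:
  drop 1 from [1, 4, 2] -> [4, 2]
  satisfied 3 clause(s); 3 remain; assigned so far: [1]
unit clause [5] forces x5=T; simplify:
  drop -5 from [-2, -5] -> [-2]
  satisfied 1 clause(s); 2 remain; assigned so far: [1, 5]
unit clause [-2] forces x2=F; simplify:
  drop 2 from [4, 2] -> [4]
  satisfied 1 clause(s); 1 remain; assigned so far: [1, 2, 5]
unit clause [4] forces x4=T; simplify:
  satisfied 1 clause(s); 0 remain; assigned so far: [1, 2, 4, 5]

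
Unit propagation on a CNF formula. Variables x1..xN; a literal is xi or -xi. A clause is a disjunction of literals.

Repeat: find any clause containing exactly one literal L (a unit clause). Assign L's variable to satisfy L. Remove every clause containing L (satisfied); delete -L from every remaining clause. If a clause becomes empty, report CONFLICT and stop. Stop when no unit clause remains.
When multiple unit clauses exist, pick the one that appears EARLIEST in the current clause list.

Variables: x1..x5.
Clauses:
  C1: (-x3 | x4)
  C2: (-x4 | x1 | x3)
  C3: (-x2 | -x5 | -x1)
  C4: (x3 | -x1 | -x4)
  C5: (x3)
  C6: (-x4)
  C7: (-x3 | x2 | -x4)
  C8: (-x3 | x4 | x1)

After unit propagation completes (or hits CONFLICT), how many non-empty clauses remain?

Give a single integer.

Answer: 2

Derivation:
unit clause [3] forces x3=T; simplify:
  drop -3 from [-3, 4] -> [4]
  drop -3 from [-3, 2, -4] -> [2, -4]
  drop -3 from [-3, 4, 1] -> [4, 1]
  satisfied 3 clause(s); 5 remain; assigned so far: [3]
unit clause [4] forces x4=T; simplify:
  drop -4 from [-4] -> [] (empty!)
  drop -4 from [2, -4] -> [2]
  satisfied 2 clause(s); 3 remain; assigned so far: [3, 4]
CONFLICT (empty clause)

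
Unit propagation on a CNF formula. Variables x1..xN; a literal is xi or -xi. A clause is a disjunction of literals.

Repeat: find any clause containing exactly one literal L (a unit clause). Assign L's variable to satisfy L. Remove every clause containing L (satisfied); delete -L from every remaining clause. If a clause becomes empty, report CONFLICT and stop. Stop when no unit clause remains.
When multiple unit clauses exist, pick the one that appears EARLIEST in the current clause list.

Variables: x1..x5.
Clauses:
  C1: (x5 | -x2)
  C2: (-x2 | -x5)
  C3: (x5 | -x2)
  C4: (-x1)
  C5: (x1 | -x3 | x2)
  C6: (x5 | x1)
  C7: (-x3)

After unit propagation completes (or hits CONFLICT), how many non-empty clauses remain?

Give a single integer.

Answer: 0

Derivation:
unit clause [-1] forces x1=F; simplify:
  drop 1 from [1, -3, 2] -> [-3, 2]
  drop 1 from [5, 1] -> [5]
  satisfied 1 clause(s); 6 remain; assigned so far: [1]
unit clause [5] forces x5=T; simplify:
  drop -5 from [-2, -5] -> [-2]
  satisfied 3 clause(s); 3 remain; assigned so far: [1, 5]
unit clause [-2] forces x2=F; simplify:
  drop 2 from [-3, 2] -> [-3]
  satisfied 1 clause(s); 2 remain; assigned so far: [1, 2, 5]
unit clause [-3] forces x3=F; simplify:
  satisfied 2 clause(s); 0 remain; assigned so far: [1, 2, 3, 5]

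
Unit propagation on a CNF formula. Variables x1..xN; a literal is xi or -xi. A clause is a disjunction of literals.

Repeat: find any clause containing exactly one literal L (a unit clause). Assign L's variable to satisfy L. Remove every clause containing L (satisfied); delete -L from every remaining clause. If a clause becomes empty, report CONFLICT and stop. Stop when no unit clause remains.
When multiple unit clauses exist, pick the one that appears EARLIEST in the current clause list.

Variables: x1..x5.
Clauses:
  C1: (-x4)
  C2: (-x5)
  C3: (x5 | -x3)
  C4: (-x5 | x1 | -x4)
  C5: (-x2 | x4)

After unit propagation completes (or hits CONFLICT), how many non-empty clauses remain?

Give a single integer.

unit clause [-4] forces x4=F; simplify:
  drop 4 from [-2, 4] -> [-2]
  satisfied 2 clause(s); 3 remain; assigned so far: [4]
unit clause [-5] forces x5=F; simplify:
  drop 5 from [5, -3] -> [-3]
  satisfied 1 clause(s); 2 remain; assigned so far: [4, 5]
unit clause [-3] forces x3=F; simplify:
  satisfied 1 clause(s); 1 remain; assigned so far: [3, 4, 5]
unit clause [-2] forces x2=F; simplify:
  satisfied 1 clause(s); 0 remain; assigned so far: [2, 3, 4, 5]

Answer: 0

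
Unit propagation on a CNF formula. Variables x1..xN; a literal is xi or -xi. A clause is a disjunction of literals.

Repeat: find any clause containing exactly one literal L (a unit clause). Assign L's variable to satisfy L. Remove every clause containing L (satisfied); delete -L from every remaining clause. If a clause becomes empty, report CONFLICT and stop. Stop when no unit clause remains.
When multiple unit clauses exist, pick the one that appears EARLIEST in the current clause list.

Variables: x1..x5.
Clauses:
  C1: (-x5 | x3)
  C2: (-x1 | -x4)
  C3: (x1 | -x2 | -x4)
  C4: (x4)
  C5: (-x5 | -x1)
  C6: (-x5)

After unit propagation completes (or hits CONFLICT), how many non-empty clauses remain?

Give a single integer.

unit clause [4] forces x4=T; simplify:
  drop -4 from [-1, -4] -> [-1]
  drop -4 from [1, -2, -4] -> [1, -2]
  satisfied 1 clause(s); 5 remain; assigned so far: [4]
unit clause [-1] forces x1=F; simplify:
  drop 1 from [1, -2] -> [-2]
  satisfied 2 clause(s); 3 remain; assigned so far: [1, 4]
unit clause [-2] forces x2=F; simplify:
  satisfied 1 clause(s); 2 remain; assigned so far: [1, 2, 4]
unit clause [-5] forces x5=F; simplify:
  satisfied 2 clause(s); 0 remain; assigned so far: [1, 2, 4, 5]

Answer: 0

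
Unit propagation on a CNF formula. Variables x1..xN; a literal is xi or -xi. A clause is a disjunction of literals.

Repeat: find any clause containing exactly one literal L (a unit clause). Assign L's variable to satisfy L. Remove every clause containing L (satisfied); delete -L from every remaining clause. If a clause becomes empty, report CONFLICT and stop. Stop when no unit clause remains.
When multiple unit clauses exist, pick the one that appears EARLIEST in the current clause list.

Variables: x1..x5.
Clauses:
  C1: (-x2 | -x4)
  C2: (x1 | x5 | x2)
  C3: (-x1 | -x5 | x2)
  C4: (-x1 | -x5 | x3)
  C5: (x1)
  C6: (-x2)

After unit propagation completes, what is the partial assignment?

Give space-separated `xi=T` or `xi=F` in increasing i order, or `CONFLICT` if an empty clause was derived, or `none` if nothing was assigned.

Answer: x1=T x2=F x5=F

Derivation:
unit clause [1] forces x1=T; simplify:
  drop -1 from [-1, -5, 2] -> [-5, 2]
  drop -1 from [-1, -5, 3] -> [-5, 3]
  satisfied 2 clause(s); 4 remain; assigned so far: [1]
unit clause [-2] forces x2=F; simplify:
  drop 2 from [-5, 2] -> [-5]
  satisfied 2 clause(s); 2 remain; assigned so far: [1, 2]
unit clause [-5] forces x5=F; simplify:
  satisfied 2 clause(s); 0 remain; assigned so far: [1, 2, 5]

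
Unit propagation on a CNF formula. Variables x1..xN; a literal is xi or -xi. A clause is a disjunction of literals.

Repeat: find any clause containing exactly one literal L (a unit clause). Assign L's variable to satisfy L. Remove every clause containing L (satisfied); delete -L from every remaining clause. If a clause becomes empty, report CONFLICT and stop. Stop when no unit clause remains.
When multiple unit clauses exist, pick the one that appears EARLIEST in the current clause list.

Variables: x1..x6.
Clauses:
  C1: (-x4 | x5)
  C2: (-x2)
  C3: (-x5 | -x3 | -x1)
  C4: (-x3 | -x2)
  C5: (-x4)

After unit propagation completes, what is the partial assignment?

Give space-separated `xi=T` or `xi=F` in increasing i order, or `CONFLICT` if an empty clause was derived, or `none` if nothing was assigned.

Answer: x2=F x4=F

Derivation:
unit clause [-2] forces x2=F; simplify:
  satisfied 2 clause(s); 3 remain; assigned so far: [2]
unit clause [-4] forces x4=F; simplify:
  satisfied 2 clause(s); 1 remain; assigned so far: [2, 4]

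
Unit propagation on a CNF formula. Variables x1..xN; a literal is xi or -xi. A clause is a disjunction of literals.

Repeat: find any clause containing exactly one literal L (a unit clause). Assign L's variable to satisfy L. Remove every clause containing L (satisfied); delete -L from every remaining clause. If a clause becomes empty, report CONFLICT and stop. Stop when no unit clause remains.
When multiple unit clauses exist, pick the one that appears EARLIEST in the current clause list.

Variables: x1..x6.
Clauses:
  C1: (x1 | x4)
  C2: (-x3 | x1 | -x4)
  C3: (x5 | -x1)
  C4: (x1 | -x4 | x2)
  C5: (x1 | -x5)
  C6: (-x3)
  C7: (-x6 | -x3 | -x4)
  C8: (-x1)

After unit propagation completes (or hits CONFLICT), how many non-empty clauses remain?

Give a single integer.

unit clause [-3] forces x3=F; simplify:
  satisfied 3 clause(s); 5 remain; assigned so far: [3]
unit clause [-1] forces x1=F; simplify:
  drop 1 from [1, 4] -> [4]
  drop 1 from [1, -4, 2] -> [-4, 2]
  drop 1 from [1, -5] -> [-5]
  satisfied 2 clause(s); 3 remain; assigned so far: [1, 3]
unit clause [4] forces x4=T; simplify:
  drop -4 from [-4, 2] -> [2]
  satisfied 1 clause(s); 2 remain; assigned so far: [1, 3, 4]
unit clause [2] forces x2=T; simplify:
  satisfied 1 clause(s); 1 remain; assigned so far: [1, 2, 3, 4]
unit clause [-5] forces x5=F; simplify:
  satisfied 1 clause(s); 0 remain; assigned so far: [1, 2, 3, 4, 5]

Answer: 0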